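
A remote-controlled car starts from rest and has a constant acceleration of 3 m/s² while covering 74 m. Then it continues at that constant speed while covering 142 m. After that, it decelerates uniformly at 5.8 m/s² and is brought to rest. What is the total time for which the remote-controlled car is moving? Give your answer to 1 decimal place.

Phase 1 (accelerating): v₀ = 0 m/s, a = 3 m/s².
v² = v₀² + 2aΔx = 0² + 2·3·74 = 444 → v = 21.1 m/s
t = (v − v₀)/a = (21.1 − 0)/3 = 7.02 s

Phase 2 (constant speed): v₀ = 21.1 m/s, a = 0 m/s².
Constant speed: t = d/v = 142/21.1 = 6.74 s

Phase 3 (decelerating): v₀ = 21.1 m/s, a = -5.8 m/s².
v = v₀ + at → t = (0 − 21.1) / -5.8 = 3.63 s
v² = v₀² + 2aΔx → Δx = (0² − 21.1²)/(2·-5.8) = 38.3 m
Total time = 7.02 + 6.74 + 3.63 = 17.4 s

17.4 s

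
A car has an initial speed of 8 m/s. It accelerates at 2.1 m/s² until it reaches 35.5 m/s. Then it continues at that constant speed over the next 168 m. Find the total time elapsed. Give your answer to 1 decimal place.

17.8 s

Phase 1 (accelerating): v₀ = 8.00 m/s, a = 2.1 m/s².
v = v₀ + at → t = (35.5 − 8.00) / 2.1 = 13.1 s
v² = v₀² + 2aΔx → Δx = (35.5² − 8.00²)/(2·2.1) = 285 m

Phase 2 (constant speed): v₀ = 35.5 m/s, a = 0 m/s².
Constant speed: t = d/v = 168/35.5 = 4.73 s
Total time = 13.1 + 4.73 = 17.8 s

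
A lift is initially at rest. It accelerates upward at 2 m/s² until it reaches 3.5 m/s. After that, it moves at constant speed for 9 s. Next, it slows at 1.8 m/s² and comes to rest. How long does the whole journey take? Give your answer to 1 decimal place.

Phase 1 (accelerating): v₀ = 0 m/s, a = 2 m/s².
v = v₀ + at → t = (3.5 − 0) / 2 = 1.75 s
v² = v₀² + 2aΔx → Δx = (3.5² − 0²)/(2·2) = 3.06 m

Phase 2 (constant speed): v₀ = 3.50 m/s, a = 0 m/s².
v = v₀ + at = 3.50 + (0)(9) = 3.50 m/s
Δx = v₀t + ½at² = 3.50·9 + 0.5·0·9² = 31.5 m

Phase 3 (decelerating): v₀ = 3.50 m/s, a = -1.8 m/s².
v = v₀ + at → t = (0 − 3.50) / -1.8 = 1.94 s
v² = v₀² + 2aΔx → Δx = (0² − 3.50²)/(2·-1.8) = 3.40 m
Total time = 1.75 + 9.00 + 1.94 = 12.7 s

12.7 s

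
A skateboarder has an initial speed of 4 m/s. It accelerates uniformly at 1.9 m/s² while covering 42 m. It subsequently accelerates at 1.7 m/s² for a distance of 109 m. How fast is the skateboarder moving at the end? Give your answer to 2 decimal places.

Phase 1 (accelerating): v₀ = 4.00 m/s, a = 1.9 m/s².
v² = v₀² + 2aΔx = 4.00² + 2·1.9·42 = 176 → v = 13.3 m/s
t = (v − v₀)/a = (13.3 − 4.00)/1.9 = 4.87 s

Phase 2 (accelerating): v₀ = 13.3 m/s, a = 1.7 m/s².
v² = v₀² + 2aΔx = 13.3² + 2·1.7·109 = 546 → v = 23.4 m/s
t = (v − v₀)/a = (23.4 − 13.3)/1.7 = 5.95 s
Final speed = 23.4 m/s

23.37 m/s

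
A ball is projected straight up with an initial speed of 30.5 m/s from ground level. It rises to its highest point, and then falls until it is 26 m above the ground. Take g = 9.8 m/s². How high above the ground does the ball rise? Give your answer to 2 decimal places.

47.46 m

Phase 1 (rising): v₀ = 30.5 m/s, a = -9.8 m/s².
v = v₀ + at → t = (0 − 30.5) / -9.8 = 3.11 s
v² = v₀² + 2aΔx → Δx = (0² − 30.5²)/(2·-9.8) = 47.5 m
Maximum height = 47.5 m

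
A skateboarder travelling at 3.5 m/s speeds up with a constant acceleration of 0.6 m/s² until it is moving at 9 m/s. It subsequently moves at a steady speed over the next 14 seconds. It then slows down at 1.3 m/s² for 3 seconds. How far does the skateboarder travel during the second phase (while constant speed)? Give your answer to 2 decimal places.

126.00 m

Phase 1 (accelerating): v₀ = 3.50 m/s, a = 0.6 m/s².
v = v₀ + at → t = (9 − 3.50) / 0.6 = 9.17 s
v² = v₀² + 2aΔx → Δx = (9² − 3.50²)/(2·0.6) = 57.3 m

Phase 2 (constant speed): v₀ = 9.00 m/s, a = 0 m/s².
v = v₀ + at = 9.00 + (0)(14) = 9.00 m/s
Δx = v₀t + ½at² = 9.00·14 + 0.5·0·14² = 126 m
Distance in phase 2 = 126 m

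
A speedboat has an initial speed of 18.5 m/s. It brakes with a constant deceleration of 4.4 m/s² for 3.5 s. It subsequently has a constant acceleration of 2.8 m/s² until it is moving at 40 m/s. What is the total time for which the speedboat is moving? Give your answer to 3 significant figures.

Phase 1 (decelerating): v₀ = 18.5 m/s, a = -4.4 m/s².
v = v₀ + at = 18.5 + (-4.4)(3.5) = 3.10 m/s
Δx = v₀t + ½at² = 18.5·3.5 + 0.5·-4.4·3.5² = 37.8 m

Phase 2 (accelerating): v₀ = 3.10 m/s, a = 2.8 m/s².
v = v₀ + at → t = (40 − 3.10) / 2.8 = 13.2 s
v² = v₀² + 2aΔx → Δx = (40² − 3.10²)/(2·2.8) = 284 m
Total time = 3.50 + 13.2 = 16.7 s

16.7 s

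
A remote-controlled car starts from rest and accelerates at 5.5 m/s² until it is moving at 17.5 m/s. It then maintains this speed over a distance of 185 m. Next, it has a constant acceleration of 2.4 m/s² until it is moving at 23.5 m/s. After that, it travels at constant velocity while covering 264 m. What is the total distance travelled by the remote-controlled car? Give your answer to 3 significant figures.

528 m

Phase 1 (accelerating): v₀ = 0 m/s, a = 5.5 m/s².
v = v₀ + at → t = (17.5 − 0) / 5.5 = 3.18 s
v² = v₀² + 2aΔx → Δx = (17.5² − 0²)/(2·5.5) = 27.8 m

Phase 2 (constant speed): v₀ = 17.5 m/s, a = 0 m/s².
Constant speed: t = d/v = 185/17.5 = 10.6 s

Phase 3 (accelerating): v₀ = 17.5 m/s, a = 2.4 m/s².
v = v₀ + at → t = (23.5 − 17.5) / 2.4 = 2.50 s
v² = v₀² + 2aΔx → Δx = (23.5² − 17.5²)/(2·2.4) = 51.2 m

Phase 4 (constant speed): v₀ = 23.5 m/s, a = 0 m/s².
Constant speed: t = d/v = 264/23.5 = 11.2 s
Total distance = 27.8 + 185 + 51.2 + 264 = 528 m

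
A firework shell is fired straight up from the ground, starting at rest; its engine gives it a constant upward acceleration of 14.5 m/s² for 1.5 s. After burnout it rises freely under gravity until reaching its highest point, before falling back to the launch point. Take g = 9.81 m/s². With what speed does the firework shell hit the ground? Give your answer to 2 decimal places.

28.16 m/s

Phase 1 (powered ascent): v₀ = 0 m/s, a = 14.5 m/s².
v = v₀ + at = 0 + (14.5)(1.5) = 21.8 m/s
Δx = v₀t + ½at² = 0·1.5 + 0.5·14.5·1.5² = 16.3 m

Phase 2 (coasting upward): v₀ = 21.8 m/s, a = -9.81 m/s².
v = v₀ + at → t = (0 − 21.8) / -9.81 = 2.22 s
v² = v₀² + 2aΔx → Δx = (0² − 21.8²)/(2·-9.81) = 24.1 m

Phase 3 (free fall): v₀ = 0 m/s, a = -9.81 m/s².
Falls 40.4 m from rest: t = √(2·40.4/9.81) = 2.87 s; v = g·t = 28.2 m/s.
Impact speed = 28.2 m/s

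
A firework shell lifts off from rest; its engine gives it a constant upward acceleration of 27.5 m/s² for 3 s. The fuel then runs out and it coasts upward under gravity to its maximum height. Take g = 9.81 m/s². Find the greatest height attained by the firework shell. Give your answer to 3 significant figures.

471 m

Phase 1 (powered ascent): v₀ = 0 m/s, a = 27.5 m/s².
v = v₀ + at = 0 + (27.5)(3) = 82.5 m/s
Δx = v₀t + ½at² = 0·3 + 0.5·27.5·3² = 124 m

Phase 2 (coasting upward): v₀ = 82.5 m/s, a = -9.81 m/s².
v = v₀ + at → t = (0 − 82.5) / -9.81 = 8.41 s
v² = v₀² + 2aΔx → Δx = (0² − 82.5²)/(2·-9.81) = 347 m
Maximum height = 124 + 347 = 471 m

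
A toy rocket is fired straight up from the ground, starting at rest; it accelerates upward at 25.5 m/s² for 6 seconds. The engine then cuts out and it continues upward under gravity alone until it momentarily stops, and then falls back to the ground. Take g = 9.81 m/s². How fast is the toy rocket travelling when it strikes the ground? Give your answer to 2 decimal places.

180.04 m/s

Phase 1 (powered ascent): v₀ = 0 m/s, a = 25.5 m/s².
v = v₀ + at = 0 + (25.5)(6) = 153 m/s
Δx = v₀t + ½at² = 0·6 + 0.5·25.5·6² = 459 m

Phase 2 (coasting upward): v₀ = 153 m/s, a = -9.81 m/s².
v = v₀ + at → t = (0 − 153) / -9.81 = 15.6 s
v² = v₀² + 2aΔx → Δx = (0² − 153²)/(2·-9.81) = 1190 m

Phase 3 (free fall): v₀ = 0 m/s, a = -9.81 m/s².
Falls 1650 m from rest: t = √(2·1650/9.81) = 18.4 s; v = g·t = 180 m/s.
Impact speed = 180 m/s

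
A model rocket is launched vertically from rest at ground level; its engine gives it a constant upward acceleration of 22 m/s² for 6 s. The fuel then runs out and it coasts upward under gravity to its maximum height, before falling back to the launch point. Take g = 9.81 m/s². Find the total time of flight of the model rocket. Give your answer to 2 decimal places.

Phase 1 (powered ascent): v₀ = 0 m/s, a = 22 m/s².
v = v₀ + at = 0 + (22)(6) = 132 m/s
Δx = v₀t + ½at² = 0·6 + 0.5·22·6² = 396 m

Phase 2 (coasting upward): v₀ = 132 m/s, a = -9.81 m/s².
v = v₀ + at → t = (0 − 132) / -9.81 = 13.5 s
v² = v₀² + 2aΔx → Δx = (0² − 132²)/(2·-9.81) = 888 m

Phase 3 (free fall): v₀ = 0 m/s, a = -9.81 m/s².
Falls 1280 m from rest: t = √(2·1280/9.81) = 16.2 s; v = g·t = 159 m/s.
Total time = 6.00 + 13.5 + 16.2 = 35.6 s

35.64 s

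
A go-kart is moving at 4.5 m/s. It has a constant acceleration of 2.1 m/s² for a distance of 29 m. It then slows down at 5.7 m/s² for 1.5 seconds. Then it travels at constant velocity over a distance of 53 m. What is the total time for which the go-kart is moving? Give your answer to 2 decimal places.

Phase 1 (accelerating): v₀ = 4.50 m/s, a = 2.1 m/s².
v² = v₀² + 2aΔx = 4.50² + 2·2.1·29 = 142 → v = 11.9 m/s
t = (v − v₀)/a = (11.9 − 4.50)/2.1 = 3.53 s

Phase 2 (decelerating): v₀ = 11.9 m/s, a = -5.7 m/s².
v = v₀ + at = 11.9 + (-5.7)(1.5) = 3.37 m/s
Δx = v₀t + ½at² = 11.9·1.5 + 0.5·-5.7·1.5² = 11.5 m

Phase 3 (constant speed): v₀ = 3.37 m/s, a = 0 m/s².
Constant speed: t = d/v = 53/3.37 = 15.7 s
Total time = 3.53 + 1.50 + 15.7 = 20.8 s

20.77 s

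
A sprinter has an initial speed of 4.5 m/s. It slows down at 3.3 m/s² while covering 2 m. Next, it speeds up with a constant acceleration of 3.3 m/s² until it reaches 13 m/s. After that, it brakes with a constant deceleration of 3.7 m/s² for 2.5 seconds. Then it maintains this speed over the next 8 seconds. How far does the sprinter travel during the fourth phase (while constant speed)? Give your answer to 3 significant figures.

30.0 m

Phase 1 (decelerating): v₀ = 4.50 m/s, a = -3.3 m/s².
v² = v₀² + 2aΔx = 4.50² + 2·-3.3·2 = 7.05 → v = 2.66 m/s
t = (v − v₀)/a = (2.66 − 4.50)/-3.3 = 0.559 s

Phase 2 (accelerating): v₀ = 2.66 m/s, a = 3.3 m/s².
v = v₀ + at → t = (13 − 2.66) / 3.3 = 3.13 s
v² = v₀² + 2aΔx → Δx = (13² − 2.66²)/(2·3.3) = 24.5 m

Phase 3 (decelerating): v₀ = 13.0 m/s, a = -3.7 m/s².
v = v₀ + at = 13.0 + (-3.7)(2.5) = 3.75 m/s
Δx = v₀t + ½at² = 13.0·2.5 + 0.5·-3.7·2.5² = 20.9 m

Phase 4 (constant speed): v₀ = 3.75 m/s, a = 0 m/s².
v = v₀ + at = 3.75 + (0)(8) = 3.75 m/s
Δx = v₀t + ½at² = 3.75·8 + 0.5·0·8² = 30.0 m
Distance in phase 4 = 30.0 m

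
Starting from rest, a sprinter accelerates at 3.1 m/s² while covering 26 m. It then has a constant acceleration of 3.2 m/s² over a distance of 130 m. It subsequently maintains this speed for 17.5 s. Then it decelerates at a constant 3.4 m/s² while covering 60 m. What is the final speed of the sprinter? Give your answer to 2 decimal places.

Phase 1 (accelerating): v₀ = 0 m/s, a = 3.1 m/s².
v² = v₀² + 2aΔx = 0² + 2·3.1·26 = 161 → v = 12.7 m/s
t = (v − v₀)/a = (12.7 − 0)/3.1 = 4.10 s

Phase 2 (accelerating): v₀ = 12.7 m/s, a = 3.2 m/s².
v² = v₀² + 2aΔx = 12.7² + 2·3.2·130 = 993 → v = 31.5 m/s
t = (v − v₀)/a = (31.5 − 12.7)/3.2 = 5.88 s

Phase 3 (constant speed): v₀ = 31.5 m/s, a = 0 m/s².
v = v₀ + at = 31.5 + (0)(17.5) = 31.5 m/s
Δx = v₀t + ½at² = 31.5·17.5 + 0.5·0·17.5² = 552 m

Phase 4 (decelerating): v₀ = 31.5 m/s, a = -3.4 m/s².
v² = v₀² + 2aΔx = 31.5² + 2·-3.4·60 = 585 → v = 24.2 m/s
t = (v − v₀)/a = (24.2 − 31.5)/-3.4 = 2.15 s
Final speed = 24.2 m/s

24.19 m/s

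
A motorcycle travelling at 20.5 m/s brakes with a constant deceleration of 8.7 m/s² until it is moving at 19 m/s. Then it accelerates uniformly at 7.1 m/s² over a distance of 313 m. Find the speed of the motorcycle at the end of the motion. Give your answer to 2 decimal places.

69.32 m/s

Phase 1 (decelerating): v₀ = 20.5 m/s, a = -8.7 m/s².
v = v₀ + at → t = (19 − 20.5) / -8.7 = 0.172 s
v² = v₀² + 2aΔx → Δx = (19² − 20.5²)/(2·-8.7) = 3.41 m

Phase 2 (accelerating): v₀ = 19.0 m/s, a = 7.1 m/s².
v² = v₀² + 2aΔx = 19.0² + 2·7.1·313 = 4810 → v = 69.3 m/s
t = (v − v₀)/a = (69.3 − 19.0)/7.1 = 7.09 s
Final speed = 69.3 m/s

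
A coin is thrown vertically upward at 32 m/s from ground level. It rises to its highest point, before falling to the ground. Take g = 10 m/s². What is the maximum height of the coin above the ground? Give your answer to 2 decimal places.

51.20 m

Phase 1 (rising): v₀ = 32.0 m/s, a = -10 m/s².
v = v₀ + at → t = (0 − 32.0) / -10 = 3.20 s
v² = v₀² + 2aΔx → Δx = (0² − 32.0²)/(2·-10) = 51.2 m
Maximum height = 51.2 m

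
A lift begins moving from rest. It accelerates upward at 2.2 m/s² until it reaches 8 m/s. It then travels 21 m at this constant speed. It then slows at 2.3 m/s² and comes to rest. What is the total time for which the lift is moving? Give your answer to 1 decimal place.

Phase 1 (accelerating): v₀ = 0 m/s, a = 2.2 m/s².
v = v₀ + at → t = (8 − 0) / 2.2 = 3.64 s
v² = v₀² + 2aΔx → Δx = (8² − 0²)/(2·2.2) = 14.5 m

Phase 2 (constant speed): v₀ = 8.00 m/s, a = 0 m/s².
Constant speed: t = d/v = 21/8.00 = 2.62 s

Phase 3 (decelerating): v₀ = 8.00 m/s, a = -2.3 m/s².
v = v₀ + at → t = (0 − 8.00) / -2.3 = 3.48 s
v² = v₀² + 2aΔx → Δx = (0² − 8.00²)/(2·-2.3) = 13.9 m
Total time = 3.64 + 2.62 + 3.48 = 9.74 s

9.7 s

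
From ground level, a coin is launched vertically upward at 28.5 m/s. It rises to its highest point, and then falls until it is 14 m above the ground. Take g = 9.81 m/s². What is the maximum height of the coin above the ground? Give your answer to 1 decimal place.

41.4 m

Phase 1 (rising): v₀ = 28.5 m/s, a = -9.81 m/s².
v = v₀ + at → t = (0 − 28.5) / -9.81 = 2.91 s
v² = v₀² + 2aΔx → Δx = (0² − 28.5²)/(2·-9.81) = 41.4 m
Maximum height = 41.4 m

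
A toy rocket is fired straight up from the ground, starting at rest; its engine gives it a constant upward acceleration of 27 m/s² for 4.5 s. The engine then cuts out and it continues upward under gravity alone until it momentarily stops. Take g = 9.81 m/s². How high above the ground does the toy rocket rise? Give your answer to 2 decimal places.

Phase 1 (powered ascent): v₀ = 0 m/s, a = 27 m/s².
v = v₀ + at = 0 + (27)(4.5) = 122 m/s
Δx = v₀t + ½at² = 0·4.5 + 0.5·27·4.5² = 273 m

Phase 2 (coasting upward): v₀ = 122 m/s, a = -9.81 m/s².
v = v₀ + at → t = (0 − 122) / -9.81 = 12.4 s
v² = v₀² + 2aΔx → Δx = (0² − 122²)/(2·-9.81) = 752 m
Maximum height = 273 + 752 = 1030 m

1025.78 m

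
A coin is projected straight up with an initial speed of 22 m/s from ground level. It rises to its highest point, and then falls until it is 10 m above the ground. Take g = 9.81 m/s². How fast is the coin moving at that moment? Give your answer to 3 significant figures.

Phase 1 (rising): v₀ = 22.0 m/s, a = -9.81 m/s².
v = v₀ + at → t = (0 − 22.0) / -9.81 = 2.24 s
v² = v₀² + 2aΔx → Δx = (0² − 22.0²)/(2·-9.81) = 24.7 m

Phase 2 (falling): v₀ = 0 m/s, a = -9.81 m/s².
Falls 14.7 m from rest: t = √(2·14.7/9.81) = 1.73 s; v = g·t = 17.0 m/s.
Final speed = 17.0 m/s

17.0 m/s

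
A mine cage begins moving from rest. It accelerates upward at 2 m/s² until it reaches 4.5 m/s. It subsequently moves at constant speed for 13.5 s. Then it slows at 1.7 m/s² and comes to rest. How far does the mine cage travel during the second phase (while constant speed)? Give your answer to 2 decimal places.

60.75 m

Phase 1 (accelerating): v₀ = 0 m/s, a = 2 m/s².
v = v₀ + at → t = (4.5 − 0) / 2 = 2.25 s
v² = v₀² + 2aΔx → Δx = (4.5² − 0²)/(2·2) = 5.06 m

Phase 2 (constant speed): v₀ = 4.50 m/s, a = 0 m/s².
v = v₀ + at = 4.50 + (0)(13.5) = 4.50 m/s
Δx = v₀t + ½at² = 4.50·13.5 + 0.5·0·13.5² = 60.8 m
Distance in phase 2 = 60.8 m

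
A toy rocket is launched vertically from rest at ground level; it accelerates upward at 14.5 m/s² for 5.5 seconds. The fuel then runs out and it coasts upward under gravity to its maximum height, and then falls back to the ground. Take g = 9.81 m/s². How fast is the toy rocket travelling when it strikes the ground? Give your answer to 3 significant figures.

103 m/s

Phase 1 (powered ascent): v₀ = 0 m/s, a = 14.5 m/s².
v = v₀ + at = 0 + (14.5)(5.5) = 79.8 m/s
Δx = v₀t + ½at² = 0·5.5 + 0.5·14.5·5.5² = 219 m

Phase 2 (coasting upward): v₀ = 79.8 m/s, a = -9.81 m/s².
v = v₀ + at → t = (0 − 79.8) / -9.81 = 8.13 s
v² = v₀² + 2aΔx → Δx = (0² − 79.8²)/(2·-9.81) = 324 m

Phase 3 (free fall): v₀ = 0 m/s, a = -9.81 m/s².
Falls 543 m from rest: t = √(2·543/9.81) = 10.5 s; v = g·t = 103 m/s.
Impact speed = 103 m/s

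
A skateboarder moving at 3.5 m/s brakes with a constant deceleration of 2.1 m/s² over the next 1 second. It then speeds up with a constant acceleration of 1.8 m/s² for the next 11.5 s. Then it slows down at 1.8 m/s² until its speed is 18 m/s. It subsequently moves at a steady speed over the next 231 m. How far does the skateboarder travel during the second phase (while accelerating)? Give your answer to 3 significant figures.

Phase 1 (decelerating): v₀ = 3.50 m/s, a = -2.1 m/s².
v = v₀ + at = 3.50 + (-2.1)(1) = 1.40 m/s
Δx = v₀t + ½at² = 3.50·1 + 0.5·-2.1·1² = 2.45 m

Phase 2 (accelerating): v₀ = 1.40 m/s, a = 1.8 m/s².
v = v₀ + at = 1.40 + (1.8)(11.5) = 22.1 m/s
Δx = v₀t + ½at² = 1.40·11.5 + 0.5·1.8·11.5² = 135 m
Distance in phase 2 = 135 m

135 m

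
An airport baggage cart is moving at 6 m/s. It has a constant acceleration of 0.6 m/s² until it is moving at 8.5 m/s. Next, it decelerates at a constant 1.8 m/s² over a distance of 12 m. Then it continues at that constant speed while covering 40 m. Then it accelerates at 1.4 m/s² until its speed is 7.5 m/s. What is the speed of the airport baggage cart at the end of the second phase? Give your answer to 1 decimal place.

5.4 m/s

Phase 1 (accelerating): v₀ = 6.00 m/s, a = 0.6 m/s².
v = v₀ + at → t = (8.5 − 6.00) / 0.6 = 4.17 s
v² = v₀² + 2aΔx → Δx = (8.5² − 6.00²)/(2·0.6) = 30.2 m

Phase 2 (decelerating): v₀ = 8.50 m/s, a = -1.8 m/s².
v² = v₀² + 2aΔx = 8.50² + 2·-1.8·12 = 29.0 → v = 5.39 m/s
t = (v − v₀)/a = (5.39 − 8.50)/-1.8 = 1.73 s
Speed at end of phase 2 = 5.39 m/s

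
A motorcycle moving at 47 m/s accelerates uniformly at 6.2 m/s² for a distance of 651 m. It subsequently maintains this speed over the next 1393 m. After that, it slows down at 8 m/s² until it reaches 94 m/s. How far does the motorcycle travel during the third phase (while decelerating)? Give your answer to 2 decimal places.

Phase 1 (accelerating): v₀ = 47.0 m/s, a = 6.2 m/s².
v² = v₀² + 2aΔx = 47.0² + 2·6.2·651 = 10300 → v = 101 m/s
t = (v − v₀)/a = (101 − 47.0)/6.2 = 8.77 s

Phase 2 (constant speed): v₀ = 101 m/s, a = 0 m/s².
Constant speed: t = d/v = 1393/101 = 13.7 s

Phase 3 (decelerating): v₀ = 101 m/s, a = -8 m/s².
v = v₀ + at → t = (94 − 101) / -8 = 0.925 s
v² = v₀² + 2aΔx → Δx = (94² − 101²)/(2·-8) = 90.3 m
Distance in phase 3 = 90.3 m

90.34 m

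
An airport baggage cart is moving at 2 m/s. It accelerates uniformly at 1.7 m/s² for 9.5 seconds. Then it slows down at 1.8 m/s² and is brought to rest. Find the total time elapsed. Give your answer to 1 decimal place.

Phase 1 (accelerating): v₀ = 2.00 m/s, a = 1.7 m/s².
v = v₀ + at = 2.00 + (1.7)(9.5) = 18.1 m/s
Δx = v₀t + ½at² = 2.00·9.5 + 0.5·1.7·9.5² = 95.7 m

Phase 2 (decelerating): v₀ = 18.1 m/s, a = -1.8 m/s².
v = v₀ + at → t = (0 − 18.1) / -1.8 = 10.1 s
v² = v₀² + 2aΔx → Δx = (0² − 18.1²)/(2·-1.8) = 91.5 m
Total time = 9.50 + 10.1 = 19.6 s

19.6 s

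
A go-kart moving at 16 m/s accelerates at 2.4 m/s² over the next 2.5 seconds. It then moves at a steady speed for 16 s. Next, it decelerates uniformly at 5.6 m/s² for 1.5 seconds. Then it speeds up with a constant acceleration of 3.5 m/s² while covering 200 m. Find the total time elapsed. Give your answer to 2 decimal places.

Phase 1 (accelerating): v₀ = 16.0 m/s, a = 2.4 m/s².
v = v₀ + at = 16.0 + (2.4)(2.5) = 22.0 m/s
Δx = v₀t + ½at² = 16.0·2.5 + 0.5·2.4·2.5² = 47.5 m

Phase 2 (constant speed): v₀ = 22.0 m/s, a = 0 m/s².
v = v₀ + at = 22.0 + (0)(16) = 22.0 m/s
Δx = v₀t + ½at² = 22.0·16 + 0.5·0·16² = 352 m

Phase 3 (decelerating): v₀ = 22.0 m/s, a = -5.6 m/s².
v = v₀ + at = 22.0 + (-5.6)(1.5) = 13.6 m/s
Δx = v₀t + ½at² = 22.0·1.5 + 0.5·-5.6·1.5² = 26.7 m

Phase 4 (accelerating): v₀ = 13.6 m/s, a = 3.5 m/s².
v² = v₀² + 2aΔx = 13.6² + 2·3.5·200 = 1580 → v = 39.8 m/s
t = (v − v₀)/a = (39.8 − 13.6)/3.5 = 7.49 s
Total time = 2.50 + 16.0 + 1.50 + 7.49 = 27.5 s

27.49 s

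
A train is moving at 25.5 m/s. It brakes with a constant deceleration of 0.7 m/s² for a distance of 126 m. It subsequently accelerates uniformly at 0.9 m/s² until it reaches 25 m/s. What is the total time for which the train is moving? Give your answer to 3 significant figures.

8.92 s

Phase 1 (decelerating): v₀ = 25.5 m/s, a = -0.7 m/s².
v² = v₀² + 2aΔx = 25.5² + 2·-0.7·126 = 474 → v = 21.8 m/s
t = (v − v₀)/a = (21.8 − 25.5)/-0.7 = 5.33 s

Phase 2 (accelerating): v₀ = 21.8 m/s, a = 0.9 m/s².
v = v₀ + at → t = (25 − 21.8) / 0.9 = 3.59 s
v² = v₀² + 2aΔx → Δx = (25² − 21.8²)/(2·0.9) = 84.0 m
Total time = 5.33 + 3.59 = 8.92 s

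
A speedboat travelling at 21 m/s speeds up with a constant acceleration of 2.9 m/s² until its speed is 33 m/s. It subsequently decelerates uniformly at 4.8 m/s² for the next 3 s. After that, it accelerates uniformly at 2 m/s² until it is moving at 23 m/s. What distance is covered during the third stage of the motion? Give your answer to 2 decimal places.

Phase 1 (accelerating): v₀ = 21.0 m/s, a = 2.9 m/s².
v = v₀ + at → t = (33 − 21.0) / 2.9 = 4.14 s
v² = v₀² + 2aΔx → Δx = (33² − 21.0²)/(2·2.9) = 112 m

Phase 2 (decelerating): v₀ = 33.0 m/s, a = -4.8 m/s².
v = v₀ + at = 33.0 + (-4.8)(3) = 18.6 m/s
Δx = v₀t + ½at² = 33.0·3 + 0.5·-4.8·3² = 77.4 m

Phase 3 (accelerating): v₀ = 18.6 m/s, a = 2 m/s².
v = v₀ + at → t = (23 − 18.6) / 2 = 2.20 s
v² = v₀² + 2aΔx → Δx = (23² − 18.6²)/(2·2) = 45.8 m
Distance in phase 3 = 45.8 m

45.76 m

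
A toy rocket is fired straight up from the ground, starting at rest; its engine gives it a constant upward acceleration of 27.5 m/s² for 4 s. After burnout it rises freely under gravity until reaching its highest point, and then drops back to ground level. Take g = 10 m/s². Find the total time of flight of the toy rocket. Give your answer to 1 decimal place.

Phase 1 (powered ascent): v₀ = 0 m/s, a = 27.5 m/s².
v = v₀ + at = 0 + (27.5)(4) = 110 m/s
Δx = v₀t + ½at² = 0·4 + 0.5·27.5·4² = 220 m

Phase 2 (coasting upward): v₀ = 110 m/s, a = -10 m/s².
v = v₀ + at → t = (0 − 110) / -10 = 11.0 s
v² = v₀² + 2aΔx → Δx = (0² − 110²)/(2·-10) = 605 m

Phase 3 (free fall): v₀ = 0 m/s, a = -10 m/s².
Falls 825 m from rest: t = √(2·825/10) = 12.8 s; v = g·t = 128 m/s.
Total time = 4.00 + 11.0 + 12.8 = 27.8 s

27.8 s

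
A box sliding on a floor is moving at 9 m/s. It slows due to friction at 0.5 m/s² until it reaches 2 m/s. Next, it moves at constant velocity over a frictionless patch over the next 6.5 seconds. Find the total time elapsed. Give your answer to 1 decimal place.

Phase 1 (decelerating): v₀ = 9.00 m/s, a = -0.5 m/s².
v = v₀ + at → t = (2 − 9.00) / -0.5 = 14.0 s
v² = v₀² + 2aΔx → Δx = (2² − 9.00²)/(2·-0.5) = 77.0 m

Phase 2 (constant speed): v₀ = 2.00 m/s, a = 0 m/s².
v = v₀ + at = 2.00 + (0)(6.5) = 2.00 m/s
Δx = v₀t + ½at² = 2.00·6.5 + 0.5·0·6.5² = 13.0 m
Total time = 14.0 + 6.50 = 20.5 s

20.5 s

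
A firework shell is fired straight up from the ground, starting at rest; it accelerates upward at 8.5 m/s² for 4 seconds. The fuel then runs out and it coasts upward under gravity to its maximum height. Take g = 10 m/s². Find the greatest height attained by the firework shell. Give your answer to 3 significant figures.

Phase 1 (powered ascent): v₀ = 0 m/s, a = 8.5 m/s².
v = v₀ + at = 0 + (8.5)(4) = 34.0 m/s
Δx = v₀t + ½at² = 0·4 + 0.5·8.5·4² = 68.0 m

Phase 2 (coasting upward): v₀ = 34.0 m/s, a = -10 m/s².
v = v₀ + at → t = (0 − 34.0) / -10 = 3.40 s
v² = v₀² + 2aΔx → Δx = (0² − 34.0²)/(2·-10) = 57.8 m
Maximum height = 68.0 + 57.8 = 126 m

126 m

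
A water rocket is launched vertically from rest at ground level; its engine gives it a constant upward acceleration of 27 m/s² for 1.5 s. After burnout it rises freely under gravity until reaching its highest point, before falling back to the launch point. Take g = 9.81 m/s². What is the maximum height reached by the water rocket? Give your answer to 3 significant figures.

114 m

Phase 1 (powered ascent): v₀ = 0 m/s, a = 27 m/s².
v = v₀ + at = 0 + (27)(1.5) = 40.5 m/s
Δx = v₀t + ½at² = 0·1.5 + 0.5·27·1.5² = 30.4 m

Phase 2 (coasting upward): v₀ = 40.5 m/s, a = -9.81 m/s².
v = v₀ + at → t = (0 − 40.5) / -9.81 = 4.13 s
v² = v₀² + 2aΔx → Δx = (0² − 40.5²)/(2·-9.81) = 83.6 m
Maximum height = 30.4 + 83.6 = 114 m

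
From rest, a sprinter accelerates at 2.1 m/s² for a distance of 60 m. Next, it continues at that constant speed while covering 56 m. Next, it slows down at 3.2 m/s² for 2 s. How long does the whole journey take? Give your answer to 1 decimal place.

13.1 s

Phase 1 (accelerating): v₀ = 0 m/s, a = 2.1 m/s².
v² = v₀² + 2aΔx = 0² + 2·2.1·60 = 252 → v = 15.9 m/s
t = (v − v₀)/a = (15.9 − 0)/2.1 = 7.56 s

Phase 2 (constant speed): v₀ = 15.9 m/s, a = 0 m/s².
Constant speed: t = d/v = 56/15.9 = 3.53 s

Phase 3 (decelerating): v₀ = 15.9 m/s, a = -3.2 m/s².
v = v₀ + at = 15.9 + (-3.2)(2) = 9.47 m/s
Δx = v₀t + ½at² = 15.9·2 + 0.5·-3.2·2² = 25.3 m
Total time = 7.56 + 3.53 + 2.00 = 13.1 s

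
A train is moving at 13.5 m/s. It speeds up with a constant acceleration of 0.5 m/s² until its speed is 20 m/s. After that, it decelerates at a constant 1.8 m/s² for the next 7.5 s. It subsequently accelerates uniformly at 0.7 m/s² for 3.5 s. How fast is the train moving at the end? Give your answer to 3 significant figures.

Phase 1 (accelerating): v₀ = 13.5 m/s, a = 0.5 m/s².
v = v₀ + at → t = (20 − 13.5) / 0.5 = 13.0 s
v² = v₀² + 2aΔx → Δx = (20² − 13.5²)/(2·0.5) = 218 m

Phase 2 (decelerating): v₀ = 20.0 m/s, a = -1.8 m/s².
v = v₀ + at = 20.0 + (-1.8)(7.5) = 6.50 m/s
Δx = v₀t + ½at² = 20.0·7.5 + 0.5·-1.8·7.5² = 99.4 m

Phase 3 (accelerating): v₀ = 6.50 m/s, a = 0.7 m/s².
v = v₀ + at = 6.50 + (0.7)(3.5) = 8.95 m/s
Δx = v₀t + ½at² = 6.50·3.5 + 0.5·0.7·3.5² = 27.0 m
Final speed = 8.95 m/s

8.95 m/s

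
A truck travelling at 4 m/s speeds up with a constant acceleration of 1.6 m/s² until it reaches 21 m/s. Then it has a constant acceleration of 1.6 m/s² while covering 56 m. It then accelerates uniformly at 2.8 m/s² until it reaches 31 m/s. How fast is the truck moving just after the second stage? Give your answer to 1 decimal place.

Phase 1 (accelerating): v₀ = 4.00 m/s, a = 1.6 m/s².
v = v₀ + at → t = (21 − 4.00) / 1.6 = 10.6 s
v² = v₀² + 2aΔx → Δx = (21² − 4.00²)/(2·1.6) = 133 m

Phase 2 (accelerating): v₀ = 21.0 m/s, a = 1.6 m/s².
v² = v₀² + 2aΔx = 21.0² + 2·1.6·56 = 620 → v = 24.9 m/s
t = (v − v₀)/a = (24.9 − 21.0)/1.6 = 2.44 s
Speed at end of phase 2 = 24.9 m/s

24.9 m/s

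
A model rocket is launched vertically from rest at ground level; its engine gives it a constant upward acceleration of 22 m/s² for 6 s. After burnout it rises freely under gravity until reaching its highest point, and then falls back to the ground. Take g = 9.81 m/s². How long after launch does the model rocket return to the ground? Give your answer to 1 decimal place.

Phase 1 (powered ascent): v₀ = 0 m/s, a = 22 m/s².
v = v₀ + at = 0 + (22)(6) = 132 m/s
Δx = v₀t + ½at² = 0·6 + 0.5·22·6² = 396 m

Phase 2 (coasting upward): v₀ = 132 m/s, a = -9.81 m/s².
v = v₀ + at → t = (0 − 132) / -9.81 = 13.5 s
v² = v₀² + 2aΔx → Δx = (0² − 132²)/(2·-9.81) = 888 m

Phase 3 (free fall): v₀ = 0 m/s, a = -9.81 m/s².
Falls 1280 m from rest: t = √(2·1280/9.81) = 16.2 s; v = g·t = 159 m/s.
Total time = 6.00 + 13.5 + 16.2 = 35.6 s

35.6 s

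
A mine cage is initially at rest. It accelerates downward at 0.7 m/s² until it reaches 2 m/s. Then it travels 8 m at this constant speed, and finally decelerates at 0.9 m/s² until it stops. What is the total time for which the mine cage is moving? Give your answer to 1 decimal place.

9.1 s

Phase 1 (accelerating): v₀ = 0 m/s, a = 0.7 m/s².
v = v₀ + at → t = (2 − 0) / 0.7 = 2.86 s
v² = v₀² + 2aΔx → Δx = (2² − 0²)/(2·0.7) = 2.86 m

Phase 2 (constant speed): v₀ = 2.00 m/s, a = 0 m/s².
Constant speed: t = d/v = 8/2.00 = 4.00 s

Phase 3 (decelerating): v₀ = 2.00 m/s, a = -0.9 m/s².
v = v₀ + at → t = (0 − 2.00) / -0.9 = 2.22 s
v² = v₀² + 2aΔx → Δx = (0² − 2.00²)/(2·-0.9) = 2.22 m
Total time = 2.86 + 4.00 + 2.22 = 9.08 s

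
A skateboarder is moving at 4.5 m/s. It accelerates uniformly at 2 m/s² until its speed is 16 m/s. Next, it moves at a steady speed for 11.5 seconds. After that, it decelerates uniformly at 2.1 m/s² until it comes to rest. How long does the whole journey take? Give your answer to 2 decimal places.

24.87 s

Phase 1 (accelerating): v₀ = 4.50 m/s, a = 2 m/s².
v = v₀ + at → t = (16 − 4.50) / 2 = 5.75 s
v² = v₀² + 2aΔx → Δx = (16² − 4.50²)/(2·2) = 58.9 m

Phase 2 (constant speed): v₀ = 16.0 m/s, a = 0 m/s².
v = v₀ + at = 16.0 + (0)(11.5) = 16.0 m/s
Δx = v₀t + ½at² = 16.0·11.5 + 0.5·0·11.5² = 184 m

Phase 3 (decelerating): v₀ = 16.0 m/s, a = -2.1 m/s².
v = v₀ + at → t = (0 − 16.0) / -2.1 = 7.62 s
v² = v₀² + 2aΔx → Δx = (0² − 16.0²)/(2·-2.1) = 61.0 m
Total time = 5.75 + 11.5 + 7.62 = 24.9 s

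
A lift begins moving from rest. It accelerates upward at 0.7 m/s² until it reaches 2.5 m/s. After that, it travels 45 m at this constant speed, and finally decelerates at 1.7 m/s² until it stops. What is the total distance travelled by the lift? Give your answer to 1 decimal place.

51.3 m

Phase 1 (accelerating): v₀ = 0 m/s, a = 0.7 m/s².
v = v₀ + at → t = (2.5 − 0) / 0.7 = 3.57 s
v² = v₀² + 2aΔx → Δx = (2.5² − 0²)/(2·0.7) = 4.46 m

Phase 2 (constant speed): v₀ = 2.50 m/s, a = 0 m/s².
Constant speed: t = d/v = 45/2.50 = 18.0 s

Phase 3 (decelerating): v₀ = 2.50 m/s, a = -1.7 m/s².
v = v₀ + at → t = (0 − 2.50) / -1.7 = 1.47 s
v² = v₀² + 2aΔx → Δx = (0² − 2.50²)/(2·-1.7) = 1.84 m
Total distance = 4.46 + 45.0 + 1.84 = 51.3 m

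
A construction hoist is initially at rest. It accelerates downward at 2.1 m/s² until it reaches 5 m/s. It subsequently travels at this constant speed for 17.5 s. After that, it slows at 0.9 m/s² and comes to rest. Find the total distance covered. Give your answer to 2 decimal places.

Phase 1 (accelerating): v₀ = 0 m/s, a = 2.1 m/s².
v = v₀ + at → t = (5 − 0) / 2.1 = 2.38 s
v² = v₀² + 2aΔx → Δx = (5² − 0²)/(2·2.1) = 5.95 m

Phase 2 (constant speed): v₀ = 5.00 m/s, a = 0 m/s².
v = v₀ + at = 5.00 + (0)(17.5) = 5.00 m/s
Δx = v₀t + ½at² = 5.00·17.5 + 0.5·0·17.5² = 87.5 m

Phase 3 (decelerating): v₀ = 5.00 m/s, a = -0.9 m/s².
v = v₀ + at → t = (0 − 5.00) / -0.9 = 5.56 s
v² = v₀² + 2aΔx → Δx = (0² − 5.00²)/(2·-0.9) = 13.9 m
Total distance = 5.95 + 87.5 + 13.9 = 107 m

107.34 m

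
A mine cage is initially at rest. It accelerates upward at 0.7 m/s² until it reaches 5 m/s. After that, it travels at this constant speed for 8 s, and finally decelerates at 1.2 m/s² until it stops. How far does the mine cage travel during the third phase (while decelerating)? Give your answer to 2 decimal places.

10.42 m

Phase 1 (accelerating): v₀ = 0 m/s, a = 0.7 m/s².
v = v₀ + at → t = (5 − 0) / 0.7 = 7.14 s
v² = v₀² + 2aΔx → Δx = (5² − 0²)/(2·0.7) = 17.9 m

Phase 2 (constant speed): v₀ = 5.00 m/s, a = 0 m/s².
v = v₀ + at = 5.00 + (0)(8) = 5.00 m/s
Δx = v₀t + ½at² = 5.00·8 + 0.5·0·8² = 40.0 m

Phase 3 (decelerating): v₀ = 5.00 m/s, a = -1.2 m/s².
v = v₀ + at → t = (0 − 5.00) / -1.2 = 4.17 s
v² = v₀² + 2aΔx → Δx = (0² − 5.00²)/(2·-1.2) = 10.4 m
Distance in phase 3 = 10.4 m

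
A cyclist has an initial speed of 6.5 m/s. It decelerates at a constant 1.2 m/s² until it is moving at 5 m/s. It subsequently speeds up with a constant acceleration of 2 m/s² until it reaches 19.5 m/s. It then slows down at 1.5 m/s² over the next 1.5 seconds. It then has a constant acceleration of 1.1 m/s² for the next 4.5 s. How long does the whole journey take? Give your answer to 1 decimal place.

Phase 1 (decelerating): v₀ = 6.50 m/s, a = -1.2 m/s².
v = v₀ + at → t = (5 − 6.50) / -1.2 = 1.25 s
v² = v₀² + 2aΔx → Δx = (5² − 6.50²)/(2·-1.2) = 7.19 m

Phase 2 (accelerating): v₀ = 5.00 m/s, a = 2 m/s².
v = v₀ + at → t = (19.5 − 5.00) / 2 = 7.25 s
v² = v₀² + 2aΔx → Δx = (19.5² − 5.00²)/(2·2) = 88.8 m

Phase 3 (decelerating): v₀ = 19.5 m/s, a = -1.5 m/s².
v = v₀ + at = 19.5 + (-1.5)(1.5) = 17.2 m/s
Δx = v₀t + ½at² = 19.5·1.5 + 0.5·-1.5·1.5² = 27.6 m

Phase 4 (accelerating): v₀ = 17.2 m/s, a = 1.1 m/s².
v = v₀ + at = 17.2 + (1.1)(4.5) = 22.2 m/s
Δx = v₀t + ½at² = 17.2·4.5 + 0.5·1.1·4.5² = 88.8 m
Total time = 1.25 + 7.25 + 1.50 + 4.50 = 14.5 s

14.5 s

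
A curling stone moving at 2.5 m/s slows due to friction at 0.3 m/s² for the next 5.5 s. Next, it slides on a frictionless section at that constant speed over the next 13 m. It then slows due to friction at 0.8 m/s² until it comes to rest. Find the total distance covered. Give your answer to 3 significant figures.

22.7 m

Phase 1 (decelerating): v₀ = 2.50 m/s, a = -0.3 m/s².
v = v₀ + at = 2.50 + (-0.3)(5.5) = 0.850 m/s
Δx = v₀t + ½at² = 2.50·5.5 + 0.5·-0.3·5.5² = 9.21 m

Phase 2 (constant speed): v₀ = 0.850 m/s, a = 0 m/s².
Constant speed: t = d/v = 13/0.850 = 15.3 s

Phase 3 (decelerating): v₀ = 0.850 m/s, a = -0.8 m/s².
v = v₀ + at → t = (0 − 0.850) / -0.8 = 1.06 s
v² = v₀² + 2aΔx → Δx = (0² − 0.850²)/(2·-0.8) = 0.452 m
Total distance = 9.21 + 13.0 + 0.452 = 22.7 m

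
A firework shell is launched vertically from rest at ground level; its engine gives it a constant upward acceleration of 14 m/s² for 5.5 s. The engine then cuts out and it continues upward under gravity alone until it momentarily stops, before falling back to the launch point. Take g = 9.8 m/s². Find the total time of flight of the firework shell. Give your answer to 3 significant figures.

23.6 s

Phase 1 (powered ascent): v₀ = 0 m/s, a = 14 m/s².
v = v₀ + at = 0 + (14)(5.5) = 77.0 m/s
Δx = v₀t + ½at² = 0·5.5 + 0.5·14·5.5² = 212 m

Phase 2 (coasting upward): v₀ = 77.0 m/s, a = -9.8 m/s².
v = v₀ + at → t = (0 − 77.0) / -9.8 = 7.86 s
v² = v₀² + 2aΔx → Δx = (0² − 77.0²)/(2·-9.8) = 302 m

Phase 3 (free fall): v₀ = 0 m/s, a = -9.8 m/s².
Falls 514 m from rest: t = √(2·514/9.8) = 10.2 s; v = g·t = 100 m/s.
Total time = 5.50 + 7.86 + 10.2 = 23.6 s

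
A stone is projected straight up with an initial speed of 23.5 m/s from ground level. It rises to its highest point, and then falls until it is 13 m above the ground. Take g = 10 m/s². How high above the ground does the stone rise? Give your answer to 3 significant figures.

27.6 m

Phase 1 (rising): v₀ = 23.5 m/s, a = -10 m/s².
v = v₀ + at → t = (0 − 23.5) / -10 = 2.35 s
v² = v₀² + 2aΔx → Δx = (0² − 23.5²)/(2·-10) = 27.6 m
Maximum height = 27.6 m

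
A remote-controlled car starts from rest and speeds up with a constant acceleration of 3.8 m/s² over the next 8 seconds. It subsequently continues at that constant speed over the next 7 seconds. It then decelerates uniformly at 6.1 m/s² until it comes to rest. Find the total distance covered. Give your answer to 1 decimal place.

Phase 1 (accelerating): v₀ = 0 m/s, a = 3.8 m/s².
v = v₀ + at = 0 + (3.8)(8) = 30.4 m/s
Δx = v₀t + ½at² = 0·8 + 0.5·3.8·8² = 122 m

Phase 2 (constant speed): v₀ = 30.4 m/s, a = 0 m/s².
v = v₀ + at = 30.4 + (0)(7) = 30.4 m/s
Δx = v₀t + ½at² = 30.4·7 + 0.5·0·7² = 213 m

Phase 3 (decelerating): v₀ = 30.4 m/s, a = -6.1 m/s².
v = v₀ + at → t = (0 − 30.4) / -6.1 = 4.98 s
v² = v₀² + 2aΔx → Δx = (0² − 30.4²)/(2·-6.1) = 75.8 m
Total distance = 122 + 213 + 75.8 = 410 m

410.2 m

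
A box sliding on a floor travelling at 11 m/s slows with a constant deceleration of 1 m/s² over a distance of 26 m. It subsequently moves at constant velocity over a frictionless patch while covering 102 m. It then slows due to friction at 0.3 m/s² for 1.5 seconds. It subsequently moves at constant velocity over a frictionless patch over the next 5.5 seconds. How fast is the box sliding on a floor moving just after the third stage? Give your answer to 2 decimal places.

Phase 1 (decelerating): v₀ = 11.0 m/s, a = -1 m/s².
v² = v₀² + 2aΔx = 11.0² + 2·-1·26 = 69.0 → v = 8.31 m/s
t = (v − v₀)/a = (8.31 − 11.0)/-1 = 2.69 s

Phase 2 (constant speed): v₀ = 8.31 m/s, a = 0 m/s².
Constant speed: t = d/v = 102/8.31 = 12.3 s

Phase 3 (decelerating): v₀ = 8.31 m/s, a = -0.3 m/s².
v = v₀ + at = 8.31 + (-0.3)(1.5) = 7.86 m/s
Δx = v₀t + ½at² = 8.31·1.5 + 0.5·-0.3·1.5² = 12.1 m
Speed at end of phase 3 = 7.86 m/s

7.86 m/s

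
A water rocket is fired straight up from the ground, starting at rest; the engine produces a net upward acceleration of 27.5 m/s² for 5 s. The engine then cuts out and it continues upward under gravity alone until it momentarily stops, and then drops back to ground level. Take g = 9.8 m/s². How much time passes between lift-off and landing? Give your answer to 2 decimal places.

35.37 s

Phase 1 (powered ascent): v₀ = 0 m/s, a = 27.5 m/s².
v = v₀ + at = 0 + (27.5)(5) = 138 m/s
Δx = v₀t + ½at² = 0·5 + 0.5·27.5·5² = 344 m

Phase 2 (coasting upward): v₀ = 138 m/s, a = -9.8 m/s².
v = v₀ + at → t = (0 − 138) / -9.8 = 14.0 s
v² = v₀² + 2aΔx → Δx = (0² − 138²)/(2·-9.8) = 965 m

Phase 3 (free fall): v₀ = 0 m/s, a = -9.8 m/s².
Falls 1310 m from rest: t = √(2·1310/9.8) = 16.3 s; v = g·t = 160 m/s.
Total time = 5.00 + 14.0 + 16.3 = 35.4 s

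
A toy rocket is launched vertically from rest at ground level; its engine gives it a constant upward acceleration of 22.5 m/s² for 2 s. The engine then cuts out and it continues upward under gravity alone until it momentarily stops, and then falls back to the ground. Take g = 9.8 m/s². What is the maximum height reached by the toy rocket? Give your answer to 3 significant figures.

148 m

Phase 1 (powered ascent): v₀ = 0 m/s, a = 22.5 m/s².
v = v₀ + at = 0 + (22.5)(2) = 45.0 m/s
Δx = v₀t + ½at² = 0·2 + 0.5·22.5·2² = 45.0 m

Phase 2 (coasting upward): v₀ = 45.0 m/s, a = -9.8 m/s².
v = v₀ + at → t = (0 − 45.0) / -9.8 = 4.59 s
v² = v₀² + 2aΔx → Δx = (0² − 45.0²)/(2·-9.8) = 103 m
Maximum height = 45.0 + 103 = 148 m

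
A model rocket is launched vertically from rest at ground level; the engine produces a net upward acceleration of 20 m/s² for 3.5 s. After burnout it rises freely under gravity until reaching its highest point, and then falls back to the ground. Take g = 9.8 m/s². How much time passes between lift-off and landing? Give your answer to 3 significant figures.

19.4 s

Phase 1 (powered ascent): v₀ = 0 m/s, a = 20 m/s².
v = v₀ + at = 0 + (20)(3.5) = 70.0 m/s
Δx = v₀t + ½at² = 0·3.5 + 0.5·20·3.5² = 122 m

Phase 2 (coasting upward): v₀ = 70.0 m/s, a = -9.8 m/s².
v = v₀ + at → t = (0 − 70.0) / -9.8 = 7.14 s
v² = v₀² + 2aΔx → Δx = (0² − 70.0²)/(2·-9.8) = 250 m

Phase 3 (free fall): v₀ = 0 m/s, a = -9.8 m/s².
Falls 372 m from rest: t = √(2·372/9.8) = 8.72 s; v = g·t = 85.4 m/s.
Total time = 3.50 + 7.14 + 8.72 = 19.4 s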